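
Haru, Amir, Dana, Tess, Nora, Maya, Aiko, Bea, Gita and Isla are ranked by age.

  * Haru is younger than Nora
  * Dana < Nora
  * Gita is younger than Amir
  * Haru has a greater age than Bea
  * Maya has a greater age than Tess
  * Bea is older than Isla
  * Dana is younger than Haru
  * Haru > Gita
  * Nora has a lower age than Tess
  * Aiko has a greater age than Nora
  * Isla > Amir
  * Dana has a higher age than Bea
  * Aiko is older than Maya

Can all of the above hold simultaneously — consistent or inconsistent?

Every relation is compatible with Gita < Amir < Isla < Bea < Dana < Haru < Nora < Tess < Maya < Aiko; the set is consistent.

consistent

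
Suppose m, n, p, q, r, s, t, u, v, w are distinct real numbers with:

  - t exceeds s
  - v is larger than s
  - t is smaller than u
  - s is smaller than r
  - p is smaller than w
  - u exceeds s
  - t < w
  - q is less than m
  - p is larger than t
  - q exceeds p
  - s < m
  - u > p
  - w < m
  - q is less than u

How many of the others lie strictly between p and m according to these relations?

2

Chaining upward from p reaches: w, q, u.
Chaining downward from m reaches: s, t, w, q.
Strictly between p and m are those in both lists: w, q — 2 elements.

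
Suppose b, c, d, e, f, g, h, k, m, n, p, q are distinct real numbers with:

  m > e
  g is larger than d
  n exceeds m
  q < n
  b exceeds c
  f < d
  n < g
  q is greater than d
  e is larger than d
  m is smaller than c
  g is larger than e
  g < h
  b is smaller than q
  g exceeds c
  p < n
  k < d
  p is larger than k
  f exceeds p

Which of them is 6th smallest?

Piecing the relations together gives one ordering: k < p < f < d < e < m < c < b < q < n < g < h.
Counting 6 from the smallest end gives m.

m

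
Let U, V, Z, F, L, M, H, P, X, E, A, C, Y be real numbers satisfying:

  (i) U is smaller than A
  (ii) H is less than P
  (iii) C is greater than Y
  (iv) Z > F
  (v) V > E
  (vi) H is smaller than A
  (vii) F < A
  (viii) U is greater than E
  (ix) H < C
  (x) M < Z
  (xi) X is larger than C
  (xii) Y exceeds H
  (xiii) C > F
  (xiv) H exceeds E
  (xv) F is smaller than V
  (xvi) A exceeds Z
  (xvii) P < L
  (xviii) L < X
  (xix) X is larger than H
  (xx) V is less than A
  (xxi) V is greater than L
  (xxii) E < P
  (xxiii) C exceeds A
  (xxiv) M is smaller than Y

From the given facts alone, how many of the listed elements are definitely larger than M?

5

From M the given relations immediately reach Y, Z.
From those, A, C — 4 in total.
From those, X — 5 in total.
No other element is forced above M by the given relations, so the count is 5.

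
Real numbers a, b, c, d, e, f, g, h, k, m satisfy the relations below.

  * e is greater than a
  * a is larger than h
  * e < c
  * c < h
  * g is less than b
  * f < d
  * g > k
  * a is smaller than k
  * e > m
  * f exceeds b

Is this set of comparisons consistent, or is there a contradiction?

We have a < e stated directly, yet also e < c < h < a by chaining the others — so e < a. Contradiction.

inconsistent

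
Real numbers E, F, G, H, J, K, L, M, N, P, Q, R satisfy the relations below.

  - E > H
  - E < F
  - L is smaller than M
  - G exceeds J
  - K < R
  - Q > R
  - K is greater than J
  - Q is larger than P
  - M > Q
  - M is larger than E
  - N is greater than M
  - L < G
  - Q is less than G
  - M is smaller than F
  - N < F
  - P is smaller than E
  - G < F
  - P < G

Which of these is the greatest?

Chaining downward from F: directly below it, E, M, N, G; then J, P, H, L, Q; then R; then K.
That covers every other element, and nothing is given above F, so F is the greatest.

F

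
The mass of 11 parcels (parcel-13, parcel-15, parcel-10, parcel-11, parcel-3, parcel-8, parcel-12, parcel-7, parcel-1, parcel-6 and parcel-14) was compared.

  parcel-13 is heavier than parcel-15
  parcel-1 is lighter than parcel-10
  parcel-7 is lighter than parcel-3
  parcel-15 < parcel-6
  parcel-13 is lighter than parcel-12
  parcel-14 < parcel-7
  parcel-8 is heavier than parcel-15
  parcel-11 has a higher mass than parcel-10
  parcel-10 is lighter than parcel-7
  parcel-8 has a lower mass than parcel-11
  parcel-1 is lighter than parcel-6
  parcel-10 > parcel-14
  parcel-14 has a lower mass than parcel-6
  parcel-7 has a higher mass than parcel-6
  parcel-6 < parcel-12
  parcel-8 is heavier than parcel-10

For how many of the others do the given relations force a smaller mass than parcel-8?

4

The elements the relations force below parcel-8 are parcel-1, parcel-15, parcel-14, parcel-10 — no chain reaches any other.
That is 4.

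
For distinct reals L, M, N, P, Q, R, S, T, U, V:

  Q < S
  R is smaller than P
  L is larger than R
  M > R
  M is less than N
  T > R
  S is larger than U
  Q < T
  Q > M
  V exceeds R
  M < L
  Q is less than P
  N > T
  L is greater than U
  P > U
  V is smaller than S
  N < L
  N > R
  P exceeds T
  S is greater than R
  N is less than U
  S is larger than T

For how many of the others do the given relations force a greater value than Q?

6

Directly above Q: T, P, S.
One step further: N (4 so far).
One step further: U, L (6 so far).
No other element is forced above Q by the given relations, so the count is 6.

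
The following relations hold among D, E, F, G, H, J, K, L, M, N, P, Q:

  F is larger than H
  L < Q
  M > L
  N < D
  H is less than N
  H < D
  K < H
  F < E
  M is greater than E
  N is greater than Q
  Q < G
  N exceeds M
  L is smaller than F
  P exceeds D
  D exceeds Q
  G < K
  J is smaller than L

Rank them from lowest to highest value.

J < L < Q < G < K < H < F < E < M < N < D < P

Each adjacent pair is fixed by a given relation: J < L; L < Q; Q < G; G < K; K < H; H < F; F < E; E < M; M < N; N < D; D < P. Chaining them end to end gives the full order.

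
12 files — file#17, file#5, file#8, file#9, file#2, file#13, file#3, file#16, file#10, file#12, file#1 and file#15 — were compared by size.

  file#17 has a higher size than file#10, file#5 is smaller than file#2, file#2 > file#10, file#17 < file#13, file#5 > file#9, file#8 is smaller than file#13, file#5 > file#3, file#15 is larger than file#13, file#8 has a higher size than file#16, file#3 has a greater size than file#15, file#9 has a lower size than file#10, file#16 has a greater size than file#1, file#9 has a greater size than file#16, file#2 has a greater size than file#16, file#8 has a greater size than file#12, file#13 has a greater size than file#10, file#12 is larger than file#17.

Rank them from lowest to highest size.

Each adjacent pair is fixed by a given relation: file#1 < file#16; file#16 < file#9; file#9 < file#10; file#10 < file#17; file#17 < file#12; file#12 < file#8; file#8 < file#13; file#13 < file#15; file#15 < file#3; file#3 < file#5; file#5 < file#2. Chaining them end to end gives the full order.

file#1 < file#16 < file#9 < file#10 < file#17 < file#12 < file#8 < file#13 < file#15 < file#3 < file#5 < file#2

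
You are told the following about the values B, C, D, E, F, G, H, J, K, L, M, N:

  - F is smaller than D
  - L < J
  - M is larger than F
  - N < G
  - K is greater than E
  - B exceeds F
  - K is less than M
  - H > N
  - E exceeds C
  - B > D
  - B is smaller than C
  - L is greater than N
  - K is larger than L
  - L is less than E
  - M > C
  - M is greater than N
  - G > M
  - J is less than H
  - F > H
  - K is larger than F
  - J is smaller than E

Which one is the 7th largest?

The consecutive relations fix a unique order: N < L < J < H < F < D < B < C < E < K < M < G.
Counting 7 from the largest end gives D.

D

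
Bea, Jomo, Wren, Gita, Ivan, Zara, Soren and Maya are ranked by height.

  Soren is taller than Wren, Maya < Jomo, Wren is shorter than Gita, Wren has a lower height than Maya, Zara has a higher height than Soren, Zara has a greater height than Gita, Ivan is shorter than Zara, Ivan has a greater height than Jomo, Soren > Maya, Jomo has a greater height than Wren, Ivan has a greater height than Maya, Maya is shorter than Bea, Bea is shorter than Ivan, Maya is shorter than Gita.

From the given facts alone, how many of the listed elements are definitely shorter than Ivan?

The elements the relations force below Ivan are Wren, Maya, Jomo, Bea — no chain reaches any other.
That is 4.

4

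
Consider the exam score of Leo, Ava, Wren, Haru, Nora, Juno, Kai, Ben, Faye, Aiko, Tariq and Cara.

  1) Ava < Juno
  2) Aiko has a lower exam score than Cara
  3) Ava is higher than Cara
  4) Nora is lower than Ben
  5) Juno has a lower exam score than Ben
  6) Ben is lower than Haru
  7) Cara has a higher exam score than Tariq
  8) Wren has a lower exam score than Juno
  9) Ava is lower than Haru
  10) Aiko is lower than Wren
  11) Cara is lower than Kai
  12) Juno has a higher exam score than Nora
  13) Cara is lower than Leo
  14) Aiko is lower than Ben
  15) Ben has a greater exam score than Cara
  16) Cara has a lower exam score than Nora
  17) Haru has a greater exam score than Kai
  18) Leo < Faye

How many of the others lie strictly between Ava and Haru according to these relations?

Chaining upward from Ava reaches: Juno, Ben.
Chaining downward from Haru reaches: Tariq, Aiko, Cara, Wren, Nora, Kai, Juno, Ben.
Strictly between Ava and Haru are those in both lists: Juno, Ben — 2 elements.

2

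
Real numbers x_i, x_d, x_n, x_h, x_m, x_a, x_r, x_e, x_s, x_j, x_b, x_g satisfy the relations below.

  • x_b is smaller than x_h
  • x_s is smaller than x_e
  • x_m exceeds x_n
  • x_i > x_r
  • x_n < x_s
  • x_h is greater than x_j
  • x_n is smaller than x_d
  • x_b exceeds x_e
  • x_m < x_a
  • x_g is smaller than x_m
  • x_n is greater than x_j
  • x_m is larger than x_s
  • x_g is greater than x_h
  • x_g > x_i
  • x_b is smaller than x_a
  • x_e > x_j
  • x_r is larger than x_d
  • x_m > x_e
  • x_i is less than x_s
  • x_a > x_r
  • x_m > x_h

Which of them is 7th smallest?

x_e

The consecutive relations fix a unique order: x_j < x_n < x_d < x_r < x_i < x_s < x_e < x_b < x_h < x_g < x_m < x_a.
The 7th smallest is x_e.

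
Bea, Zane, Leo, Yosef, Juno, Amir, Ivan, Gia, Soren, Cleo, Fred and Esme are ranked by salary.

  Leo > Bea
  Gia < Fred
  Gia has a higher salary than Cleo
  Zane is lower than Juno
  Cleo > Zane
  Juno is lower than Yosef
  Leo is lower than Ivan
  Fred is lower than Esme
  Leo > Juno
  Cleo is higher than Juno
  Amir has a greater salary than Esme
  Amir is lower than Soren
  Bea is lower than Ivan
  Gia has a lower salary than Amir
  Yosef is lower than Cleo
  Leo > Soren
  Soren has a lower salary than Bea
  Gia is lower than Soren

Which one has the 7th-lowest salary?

Esme

Chaining the given pairs: Zane < Juno < Yosef < Cleo < Gia < Fred < Esme < Amir < Soren < Bea < Leo < Ivan.
Counting 7 from the smallest end gives Esme.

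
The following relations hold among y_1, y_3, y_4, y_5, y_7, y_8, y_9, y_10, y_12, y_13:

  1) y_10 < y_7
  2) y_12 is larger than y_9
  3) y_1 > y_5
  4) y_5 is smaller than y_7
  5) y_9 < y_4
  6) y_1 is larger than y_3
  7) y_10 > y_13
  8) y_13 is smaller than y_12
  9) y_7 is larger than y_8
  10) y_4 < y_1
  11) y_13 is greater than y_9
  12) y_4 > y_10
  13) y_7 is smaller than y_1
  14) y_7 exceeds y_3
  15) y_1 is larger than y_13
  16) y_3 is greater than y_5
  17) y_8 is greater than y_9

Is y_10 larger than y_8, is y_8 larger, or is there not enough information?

undetermined

Following every chain through y_10: above y_10 we get y_4, y_7, y_1; below y_10 we get y_9, y_13.
y_8 is not reached, and no chain runs the other way from y_8 to y_10.
So the given relations leave the order of y_10 and y_8 undetermined.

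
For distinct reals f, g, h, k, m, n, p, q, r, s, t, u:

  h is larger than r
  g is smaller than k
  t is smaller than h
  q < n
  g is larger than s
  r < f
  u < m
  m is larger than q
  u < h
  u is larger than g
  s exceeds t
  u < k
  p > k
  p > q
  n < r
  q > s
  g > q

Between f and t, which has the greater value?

t < s and s < q give t < q.
Then q < n extends the chain to n.
Then n < r extends the chain to r.
With r < f: t < s < q < n < r < f.
So t < f; f is the larger of the two.

f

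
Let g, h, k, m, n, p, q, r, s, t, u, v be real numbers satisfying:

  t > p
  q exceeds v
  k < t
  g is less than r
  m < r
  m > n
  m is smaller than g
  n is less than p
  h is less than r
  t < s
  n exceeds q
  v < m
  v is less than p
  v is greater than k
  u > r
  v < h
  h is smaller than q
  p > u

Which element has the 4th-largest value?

u

Chaining the given pairs: k < v < h < q < n < m < g < r < u < p < t < s.
The 4th largest is u.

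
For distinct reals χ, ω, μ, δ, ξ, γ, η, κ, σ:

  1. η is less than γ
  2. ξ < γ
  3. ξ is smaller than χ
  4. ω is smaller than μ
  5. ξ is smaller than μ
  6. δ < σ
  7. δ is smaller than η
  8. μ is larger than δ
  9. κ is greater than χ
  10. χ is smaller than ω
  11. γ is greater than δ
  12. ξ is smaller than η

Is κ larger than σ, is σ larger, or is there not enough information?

Following every chain through σ: below σ we get δ.
κ is not reached, and no chain runs the other way from κ to σ.
So the given relations leave the order of σ and κ undetermined.

undetermined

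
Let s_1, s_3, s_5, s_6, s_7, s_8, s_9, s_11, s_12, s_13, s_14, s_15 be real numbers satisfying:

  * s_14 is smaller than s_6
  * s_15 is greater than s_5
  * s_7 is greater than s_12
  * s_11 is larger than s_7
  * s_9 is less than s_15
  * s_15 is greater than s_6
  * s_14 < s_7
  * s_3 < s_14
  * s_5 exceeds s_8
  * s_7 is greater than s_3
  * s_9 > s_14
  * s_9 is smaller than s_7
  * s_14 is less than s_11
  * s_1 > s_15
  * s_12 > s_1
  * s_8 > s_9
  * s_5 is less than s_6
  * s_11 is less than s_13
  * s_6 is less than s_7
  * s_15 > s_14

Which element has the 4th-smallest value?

The consecutive relations fix a unique order: s_3 < s_14 < s_9 < s_8 < s_5 < s_6 < s_15 < s_1 < s_12 < s_7 < s_11 < s_13.
Counting 4 from the smallest end gives s_8.

s_8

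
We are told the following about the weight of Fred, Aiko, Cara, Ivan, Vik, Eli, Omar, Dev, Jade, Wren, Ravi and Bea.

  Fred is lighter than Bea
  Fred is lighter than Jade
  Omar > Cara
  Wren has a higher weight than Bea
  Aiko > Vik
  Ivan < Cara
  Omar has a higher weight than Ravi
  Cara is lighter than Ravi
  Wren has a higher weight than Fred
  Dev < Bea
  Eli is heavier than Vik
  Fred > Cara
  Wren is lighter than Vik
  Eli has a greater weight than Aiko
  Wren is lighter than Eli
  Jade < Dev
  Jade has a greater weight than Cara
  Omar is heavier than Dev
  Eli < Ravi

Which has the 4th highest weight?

The consecutive relations fix a unique order: Ivan < Cara < Fred < Jade < Dev < Bea < Wren < Vik < Aiko < Eli < Ravi < Omar.
Counting 4 from the largest end gives Aiko.

Aiko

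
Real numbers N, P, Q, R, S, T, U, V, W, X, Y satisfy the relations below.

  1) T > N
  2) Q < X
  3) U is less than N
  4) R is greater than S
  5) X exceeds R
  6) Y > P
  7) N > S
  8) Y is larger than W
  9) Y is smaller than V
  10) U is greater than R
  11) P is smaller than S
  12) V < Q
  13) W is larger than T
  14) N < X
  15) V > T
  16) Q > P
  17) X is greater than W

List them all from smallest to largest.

P < S < R < U < N < T < W < Y < V < Q < X

The consecutive links are each given: P < S; S < R; R < U; U < N; N < T; T < W; W < Y; Y < V; V < Q; Q < X.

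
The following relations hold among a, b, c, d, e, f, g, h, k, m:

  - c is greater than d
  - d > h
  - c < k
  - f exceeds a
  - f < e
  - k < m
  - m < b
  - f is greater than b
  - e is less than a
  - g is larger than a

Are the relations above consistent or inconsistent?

We have a < f stated directly, yet also f < e < a by chaining the others — so f < a. Contradiction.

inconsistent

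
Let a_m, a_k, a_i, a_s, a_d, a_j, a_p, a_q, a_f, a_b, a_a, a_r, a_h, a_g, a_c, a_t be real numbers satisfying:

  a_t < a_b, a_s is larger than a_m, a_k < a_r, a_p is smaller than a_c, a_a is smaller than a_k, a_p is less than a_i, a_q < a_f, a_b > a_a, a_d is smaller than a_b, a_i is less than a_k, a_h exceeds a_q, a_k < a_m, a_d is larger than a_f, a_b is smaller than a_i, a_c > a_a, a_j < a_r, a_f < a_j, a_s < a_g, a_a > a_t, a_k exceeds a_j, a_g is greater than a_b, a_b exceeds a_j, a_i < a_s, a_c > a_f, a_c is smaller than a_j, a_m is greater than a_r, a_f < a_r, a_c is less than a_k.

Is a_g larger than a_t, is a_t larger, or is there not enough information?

a_g

Chaining the given relations: a_t < a_a < a_c < a_j < a_b < a_i < a_k < a_r < a_m < a_s < a_g.
So a_g is larger.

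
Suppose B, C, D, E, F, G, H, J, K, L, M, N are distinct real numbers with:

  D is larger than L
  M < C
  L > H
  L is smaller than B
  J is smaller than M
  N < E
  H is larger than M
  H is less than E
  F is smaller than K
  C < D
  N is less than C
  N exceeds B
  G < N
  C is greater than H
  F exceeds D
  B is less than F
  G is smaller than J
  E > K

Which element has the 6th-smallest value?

Piecing the relations together gives one ordering: G < J < M < H < L < B < N < C < D < F < K < E.
Counting 6 from the smallest end gives B.

B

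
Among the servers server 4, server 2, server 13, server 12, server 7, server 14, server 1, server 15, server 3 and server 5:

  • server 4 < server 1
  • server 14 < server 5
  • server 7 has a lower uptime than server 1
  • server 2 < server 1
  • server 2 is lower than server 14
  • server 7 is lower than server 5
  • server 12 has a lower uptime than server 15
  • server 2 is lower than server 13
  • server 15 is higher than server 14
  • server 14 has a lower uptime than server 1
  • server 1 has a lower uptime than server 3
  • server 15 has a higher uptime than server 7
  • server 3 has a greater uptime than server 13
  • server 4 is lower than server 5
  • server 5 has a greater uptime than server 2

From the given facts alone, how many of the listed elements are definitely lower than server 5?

4

Directly below server 5: server 2, server 14, server 4, server 7.
Nothing else is reachable below server 5; 4 in all.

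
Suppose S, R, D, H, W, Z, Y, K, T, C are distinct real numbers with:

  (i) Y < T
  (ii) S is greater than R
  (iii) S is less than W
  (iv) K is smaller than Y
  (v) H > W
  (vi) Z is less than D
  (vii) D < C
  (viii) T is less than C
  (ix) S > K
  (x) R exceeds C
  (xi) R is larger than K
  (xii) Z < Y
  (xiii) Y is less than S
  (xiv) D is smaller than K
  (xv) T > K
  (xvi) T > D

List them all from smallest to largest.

Each adjacent pair is fixed by a given relation: Z < D; D < K; K < Y; Y < T; T < C; C < R; R < S; S < W; W < H. Chaining them end to end gives the full order.

Z < D < K < Y < T < C < R < S < W < H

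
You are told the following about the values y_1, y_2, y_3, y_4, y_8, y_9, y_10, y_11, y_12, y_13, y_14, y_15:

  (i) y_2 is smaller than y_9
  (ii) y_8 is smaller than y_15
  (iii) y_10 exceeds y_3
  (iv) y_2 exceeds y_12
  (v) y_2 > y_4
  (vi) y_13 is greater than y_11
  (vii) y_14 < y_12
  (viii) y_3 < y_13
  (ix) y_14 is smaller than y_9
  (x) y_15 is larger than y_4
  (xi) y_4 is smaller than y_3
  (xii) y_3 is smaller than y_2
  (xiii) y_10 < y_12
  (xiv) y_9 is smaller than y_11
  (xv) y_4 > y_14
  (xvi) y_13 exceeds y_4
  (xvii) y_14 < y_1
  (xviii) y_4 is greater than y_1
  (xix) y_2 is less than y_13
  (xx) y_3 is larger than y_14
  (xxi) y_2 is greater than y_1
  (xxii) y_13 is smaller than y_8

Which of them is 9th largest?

y_3

The consecutive relations fix a unique order: y_14 < y_1 < y_4 < y_3 < y_10 < y_12 < y_2 < y_9 < y_11 < y_13 < y_8 < y_15.
Counting 9 from the largest end gives y_3.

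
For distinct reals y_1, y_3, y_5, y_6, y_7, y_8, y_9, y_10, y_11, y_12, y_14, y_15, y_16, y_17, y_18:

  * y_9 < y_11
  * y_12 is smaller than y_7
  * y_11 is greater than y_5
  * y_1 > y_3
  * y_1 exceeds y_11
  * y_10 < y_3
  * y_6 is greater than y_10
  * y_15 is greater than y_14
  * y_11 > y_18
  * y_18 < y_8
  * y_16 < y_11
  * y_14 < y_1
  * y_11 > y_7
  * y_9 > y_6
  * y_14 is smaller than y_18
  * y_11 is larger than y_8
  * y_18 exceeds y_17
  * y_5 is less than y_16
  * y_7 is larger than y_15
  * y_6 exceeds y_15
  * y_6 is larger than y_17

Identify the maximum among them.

y_1

y_14 is not greatest since y_14 < y_1; y_12 is not greatest since y_12 < y_7; y_17 is not greatest since y_17 < y_6; y_10 is not greatest since y_10 < y_6; y_15 is not greatest since y_15 < y_6; y_7 is not greatest since y_7 < y_11; y_18 is not greatest since y_18 < y_8; y_8 is not greatest since y_8 < y_11; y_5 is not greatest since y_5 < y_16; y_6 is not greatest since y_6 < y_9; y_9 is not greatest since y_9 < y_11; y_3 is not greatest since y_3 < y_1; y_16 is not greatest since y_16 < y_11; y_11 is not greatest since y_11 < y_1.
Only y_1 has nothing above it, so y_1 is the maximum.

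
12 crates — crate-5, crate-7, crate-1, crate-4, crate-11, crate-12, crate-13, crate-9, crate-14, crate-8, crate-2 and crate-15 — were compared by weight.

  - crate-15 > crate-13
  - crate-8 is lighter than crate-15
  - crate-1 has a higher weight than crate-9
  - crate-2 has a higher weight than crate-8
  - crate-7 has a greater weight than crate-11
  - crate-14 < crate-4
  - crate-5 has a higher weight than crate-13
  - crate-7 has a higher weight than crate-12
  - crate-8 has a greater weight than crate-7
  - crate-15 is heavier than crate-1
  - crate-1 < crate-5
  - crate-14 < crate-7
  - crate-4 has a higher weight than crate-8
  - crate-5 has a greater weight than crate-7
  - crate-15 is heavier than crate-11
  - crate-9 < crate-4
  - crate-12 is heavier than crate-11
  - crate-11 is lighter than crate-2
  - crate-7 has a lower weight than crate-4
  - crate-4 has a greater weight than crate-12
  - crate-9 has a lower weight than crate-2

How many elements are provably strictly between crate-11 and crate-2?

The relations place crate-11 below crate-2. An element lies strictly between them when it is forced above crate-11 and also forced below crate-2.
Above crate-11: {crate-12, crate-7, crate-8, crate-5, crate-4, crate-15}. Below crate-2: {crate-9, crate-12, crate-14, crate-7, crate-8}.
Intersection: {crate-12, crate-7, crate-8} — 3.

3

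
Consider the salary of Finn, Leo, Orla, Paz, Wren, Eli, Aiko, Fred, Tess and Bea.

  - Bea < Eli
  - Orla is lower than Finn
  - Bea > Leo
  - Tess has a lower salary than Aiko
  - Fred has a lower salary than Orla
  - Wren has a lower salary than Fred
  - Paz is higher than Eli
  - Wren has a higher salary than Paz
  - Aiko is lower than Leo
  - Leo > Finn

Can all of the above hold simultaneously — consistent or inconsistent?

Chaining the given relations yields Leo < Bea < Eli < Paz < Wren < Fred < Orla < Finn, so Leo < Finn. But one relation states Finn < Leo. These cannot both hold.

inconsistent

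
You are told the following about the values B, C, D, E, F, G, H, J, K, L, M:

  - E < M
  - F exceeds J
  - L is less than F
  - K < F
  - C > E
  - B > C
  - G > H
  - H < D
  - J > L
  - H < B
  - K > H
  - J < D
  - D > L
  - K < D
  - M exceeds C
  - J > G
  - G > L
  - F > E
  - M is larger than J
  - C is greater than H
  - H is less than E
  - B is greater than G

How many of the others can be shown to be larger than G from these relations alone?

5

Directly above G: J, B.
One step further: D, F, M (5 so far).
No other element is forced above G by the given relations, so the count is 5.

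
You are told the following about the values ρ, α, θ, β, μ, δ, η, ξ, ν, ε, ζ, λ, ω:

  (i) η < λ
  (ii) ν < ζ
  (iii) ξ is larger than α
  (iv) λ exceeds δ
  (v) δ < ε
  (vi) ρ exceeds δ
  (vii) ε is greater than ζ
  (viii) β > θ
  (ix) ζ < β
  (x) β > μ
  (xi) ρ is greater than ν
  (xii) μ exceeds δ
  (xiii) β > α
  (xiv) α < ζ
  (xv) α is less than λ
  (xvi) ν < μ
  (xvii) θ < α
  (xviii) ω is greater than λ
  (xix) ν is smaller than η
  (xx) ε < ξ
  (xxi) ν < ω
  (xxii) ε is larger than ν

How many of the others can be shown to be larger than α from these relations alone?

From α the given relations immediately reach λ, ζ, ξ, β.
From those, ε, ω — 6 in total.
No other element is forced above α by the given relations, so the count is 6.

6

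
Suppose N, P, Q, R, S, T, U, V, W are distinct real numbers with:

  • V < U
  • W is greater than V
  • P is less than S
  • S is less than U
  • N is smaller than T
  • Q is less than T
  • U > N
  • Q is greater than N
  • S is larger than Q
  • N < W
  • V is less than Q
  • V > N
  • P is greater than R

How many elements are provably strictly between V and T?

The relations place V below T. An element lies strictly between them when it is forced above V and also forced below T.
Above V: {Q, W, S, U}. Below T: {N, Q}.
Intersection: {Q} — 1.

1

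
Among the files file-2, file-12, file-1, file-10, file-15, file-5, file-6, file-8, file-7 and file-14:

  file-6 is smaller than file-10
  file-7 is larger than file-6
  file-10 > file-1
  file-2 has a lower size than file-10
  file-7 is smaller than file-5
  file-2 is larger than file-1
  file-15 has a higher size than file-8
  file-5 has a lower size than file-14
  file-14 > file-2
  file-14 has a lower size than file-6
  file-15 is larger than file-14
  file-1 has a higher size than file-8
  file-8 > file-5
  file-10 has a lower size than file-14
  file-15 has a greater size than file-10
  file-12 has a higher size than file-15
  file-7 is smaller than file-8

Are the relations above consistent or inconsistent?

inconsistent

Chaining the given relations yields file-6 < file-7 < file-5 < file-8 < file-1 < file-2 < file-10 < file-14, so file-6 < file-14. But one relation states file-14 < file-6. These cannot both hold.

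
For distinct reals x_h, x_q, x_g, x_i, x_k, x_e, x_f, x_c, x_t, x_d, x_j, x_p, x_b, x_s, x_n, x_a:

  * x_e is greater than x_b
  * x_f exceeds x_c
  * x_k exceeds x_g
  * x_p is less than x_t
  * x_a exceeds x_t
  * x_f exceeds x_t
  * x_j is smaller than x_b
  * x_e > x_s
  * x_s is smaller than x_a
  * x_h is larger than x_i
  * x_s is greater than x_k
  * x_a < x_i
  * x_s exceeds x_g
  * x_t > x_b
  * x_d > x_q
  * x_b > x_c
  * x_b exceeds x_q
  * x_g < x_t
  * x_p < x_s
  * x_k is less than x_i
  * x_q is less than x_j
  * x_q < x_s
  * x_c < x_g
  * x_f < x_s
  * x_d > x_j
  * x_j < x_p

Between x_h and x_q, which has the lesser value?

x_q

The relevant relations are x_q < x_j; x_j < x_b; x_b < x_t; x_t < x_f; x_f < x_s; x_s < x_a; x_a < x_i; x_i < x_h.
Chaining these gives x_q < x_j < x_b < x_t < x_f < x_s < x_a < x_i < x_h.
So x_q < x_h; x_q is the smaller of the two.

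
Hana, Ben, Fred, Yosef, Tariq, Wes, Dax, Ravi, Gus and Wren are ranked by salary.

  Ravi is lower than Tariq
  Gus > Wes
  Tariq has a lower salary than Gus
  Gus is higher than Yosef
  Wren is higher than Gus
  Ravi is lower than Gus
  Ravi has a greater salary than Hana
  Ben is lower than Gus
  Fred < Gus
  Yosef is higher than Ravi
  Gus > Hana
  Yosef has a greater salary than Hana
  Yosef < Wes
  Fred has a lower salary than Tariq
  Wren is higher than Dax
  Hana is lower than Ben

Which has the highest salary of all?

Wren

Chaining downward from Wren: directly below it, Dax, Gus; then Hana, Ravi, Yosef, Fred, Ben, Wes, Tariq.
That covers every other element, and nothing is given above Wren, so Wren is the highest salary.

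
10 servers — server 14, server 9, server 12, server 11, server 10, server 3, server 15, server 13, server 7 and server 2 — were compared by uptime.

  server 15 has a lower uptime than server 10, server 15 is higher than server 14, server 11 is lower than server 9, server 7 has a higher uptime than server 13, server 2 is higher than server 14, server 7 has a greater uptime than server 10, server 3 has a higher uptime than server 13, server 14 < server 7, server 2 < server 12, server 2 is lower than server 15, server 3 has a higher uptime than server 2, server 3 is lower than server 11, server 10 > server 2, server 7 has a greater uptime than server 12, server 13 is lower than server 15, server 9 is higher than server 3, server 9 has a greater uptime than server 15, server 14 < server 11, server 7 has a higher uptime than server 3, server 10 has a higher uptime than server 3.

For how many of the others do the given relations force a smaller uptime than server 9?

The elements the relations force below server 9 are server 14, server 2, server 13, server 3, server 15, server 11 — no chain reaches any other.
That is 6.

6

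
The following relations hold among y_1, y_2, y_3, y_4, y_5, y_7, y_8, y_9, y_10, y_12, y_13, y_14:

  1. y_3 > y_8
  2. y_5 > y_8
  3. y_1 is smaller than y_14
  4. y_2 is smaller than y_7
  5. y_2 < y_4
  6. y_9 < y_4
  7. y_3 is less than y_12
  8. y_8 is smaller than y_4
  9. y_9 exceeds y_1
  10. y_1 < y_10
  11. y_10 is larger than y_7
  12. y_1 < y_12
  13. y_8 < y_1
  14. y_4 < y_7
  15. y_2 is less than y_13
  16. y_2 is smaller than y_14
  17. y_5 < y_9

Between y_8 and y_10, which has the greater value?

y_10

Link the given pairs in sequence: y_8 < y_5; y_5 < y_9; y_9 < y_4; y_4 < y_7; y_7 < y_10.
Together: y_8 < y_5 < y_9 < y_4 < y_7 < y_10.
So y_8 < y_10; y_10 is the larger of the two.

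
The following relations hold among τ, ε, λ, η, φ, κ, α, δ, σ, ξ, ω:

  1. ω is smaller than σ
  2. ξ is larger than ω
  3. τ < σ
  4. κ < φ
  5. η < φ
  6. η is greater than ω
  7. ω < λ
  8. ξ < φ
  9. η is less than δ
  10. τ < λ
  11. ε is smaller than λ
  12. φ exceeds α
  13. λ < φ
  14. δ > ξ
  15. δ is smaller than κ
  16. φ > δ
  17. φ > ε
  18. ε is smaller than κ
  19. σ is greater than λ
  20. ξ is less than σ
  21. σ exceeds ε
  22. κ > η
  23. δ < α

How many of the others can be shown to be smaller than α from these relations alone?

The elements the relations force below α are ω, η, ξ, δ — no chain reaches any other.
That is 4.

4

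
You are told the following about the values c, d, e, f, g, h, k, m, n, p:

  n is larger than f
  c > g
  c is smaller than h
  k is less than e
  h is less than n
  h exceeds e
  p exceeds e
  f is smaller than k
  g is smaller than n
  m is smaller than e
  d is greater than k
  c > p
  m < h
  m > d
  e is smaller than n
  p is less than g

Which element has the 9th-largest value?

k

Piecing the relations together gives one ordering: f < k < d < m < e < p < g < c < h < n.
The 9th largest is k.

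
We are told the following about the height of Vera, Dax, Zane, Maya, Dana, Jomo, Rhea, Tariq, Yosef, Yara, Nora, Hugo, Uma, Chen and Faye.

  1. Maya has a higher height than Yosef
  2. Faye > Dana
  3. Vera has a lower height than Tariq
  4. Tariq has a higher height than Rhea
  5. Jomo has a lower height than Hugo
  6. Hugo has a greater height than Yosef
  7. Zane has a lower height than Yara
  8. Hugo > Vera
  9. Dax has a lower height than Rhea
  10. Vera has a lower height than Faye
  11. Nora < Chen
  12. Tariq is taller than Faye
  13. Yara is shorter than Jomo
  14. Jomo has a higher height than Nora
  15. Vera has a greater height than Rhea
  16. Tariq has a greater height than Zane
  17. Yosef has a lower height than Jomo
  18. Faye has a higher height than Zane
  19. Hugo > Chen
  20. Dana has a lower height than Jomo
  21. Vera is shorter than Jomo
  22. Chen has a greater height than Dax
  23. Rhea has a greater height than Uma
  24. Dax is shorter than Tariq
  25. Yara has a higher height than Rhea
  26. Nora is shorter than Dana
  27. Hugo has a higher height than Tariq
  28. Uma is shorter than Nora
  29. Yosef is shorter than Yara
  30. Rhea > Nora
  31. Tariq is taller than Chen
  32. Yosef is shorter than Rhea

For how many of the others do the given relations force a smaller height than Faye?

The elements the relations force below Faye are Zane, Dax, Uma, Nora, Yosef, Rhea, Vera, Dana — no chain reaches any other.
That is 8.

8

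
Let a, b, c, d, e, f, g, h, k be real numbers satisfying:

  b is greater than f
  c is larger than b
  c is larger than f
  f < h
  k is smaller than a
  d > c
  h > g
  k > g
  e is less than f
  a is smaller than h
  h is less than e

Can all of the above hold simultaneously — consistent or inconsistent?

We have f < h stated directly, yet also h < e < f by chaining the others — so h < f. Contradiction.

inconsistent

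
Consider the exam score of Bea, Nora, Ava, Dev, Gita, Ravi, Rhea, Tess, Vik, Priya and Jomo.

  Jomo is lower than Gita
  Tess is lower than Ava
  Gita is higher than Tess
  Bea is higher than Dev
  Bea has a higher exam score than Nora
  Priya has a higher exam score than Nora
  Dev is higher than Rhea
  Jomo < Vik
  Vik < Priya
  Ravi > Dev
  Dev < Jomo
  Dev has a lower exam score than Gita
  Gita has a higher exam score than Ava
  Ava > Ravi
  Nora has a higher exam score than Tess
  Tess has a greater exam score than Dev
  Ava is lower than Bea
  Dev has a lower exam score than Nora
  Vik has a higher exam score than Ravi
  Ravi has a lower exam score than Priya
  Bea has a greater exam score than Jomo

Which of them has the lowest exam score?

Rhea

Chaining upward from Rhea: directly above it, Dev; then Ravi, Jomo, Tess, Nora, Bea, Gita; then Ava, Vik, Priya.
That covers every other element, and nothing is given below Rhea, so Rhea is the lowest exam score.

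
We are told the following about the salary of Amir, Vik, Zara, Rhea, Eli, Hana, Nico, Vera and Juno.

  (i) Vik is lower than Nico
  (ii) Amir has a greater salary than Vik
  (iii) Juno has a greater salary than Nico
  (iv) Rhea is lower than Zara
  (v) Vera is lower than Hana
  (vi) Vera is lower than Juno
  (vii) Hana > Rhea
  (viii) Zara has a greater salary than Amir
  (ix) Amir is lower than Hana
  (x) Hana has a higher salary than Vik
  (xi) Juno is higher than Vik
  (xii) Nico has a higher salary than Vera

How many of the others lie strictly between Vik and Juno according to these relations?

The relations place Vik below Juno. An element lies strictly between them when it is forced above Vik and also forced below Juno.
Above Vik: {Nico, Amir, Zara, Hana}. Below Juno: {Vera, Nico}.
Intersection: {Nico} — 1.

1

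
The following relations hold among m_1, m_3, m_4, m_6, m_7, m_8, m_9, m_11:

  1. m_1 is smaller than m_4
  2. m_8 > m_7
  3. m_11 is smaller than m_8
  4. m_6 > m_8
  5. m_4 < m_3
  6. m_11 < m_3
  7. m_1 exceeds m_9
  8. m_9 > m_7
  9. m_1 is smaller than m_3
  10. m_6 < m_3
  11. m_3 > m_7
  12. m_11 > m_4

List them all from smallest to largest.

Nothing is placed below m_7, so it is least; from there m_7 < m_9; m_9 < m_1; m_1 < m_4; m_4 < m_11; m_11 < m_8; m_8 < m_6; m_6 < m_3, each given directly.

m_7 < m_9 < m_1 < m_4 < m_11 < m_8 < m_6 < m_3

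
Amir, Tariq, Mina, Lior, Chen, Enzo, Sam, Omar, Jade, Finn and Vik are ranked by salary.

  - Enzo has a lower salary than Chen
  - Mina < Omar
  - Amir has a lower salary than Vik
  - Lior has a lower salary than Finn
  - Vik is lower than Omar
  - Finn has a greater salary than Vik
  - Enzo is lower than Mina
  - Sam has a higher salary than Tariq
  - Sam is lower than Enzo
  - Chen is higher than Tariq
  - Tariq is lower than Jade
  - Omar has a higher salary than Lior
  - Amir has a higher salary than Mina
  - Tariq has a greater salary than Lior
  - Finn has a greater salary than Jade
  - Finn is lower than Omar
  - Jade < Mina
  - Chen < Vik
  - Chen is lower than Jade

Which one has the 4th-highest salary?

Amir

Chaining the given pairs: Lior < Tariq < Sam < Enzo < Chen < Jade < Mina < Amir < Vik < Finn < Omar.
Counting 4 from the largest end gives Amir.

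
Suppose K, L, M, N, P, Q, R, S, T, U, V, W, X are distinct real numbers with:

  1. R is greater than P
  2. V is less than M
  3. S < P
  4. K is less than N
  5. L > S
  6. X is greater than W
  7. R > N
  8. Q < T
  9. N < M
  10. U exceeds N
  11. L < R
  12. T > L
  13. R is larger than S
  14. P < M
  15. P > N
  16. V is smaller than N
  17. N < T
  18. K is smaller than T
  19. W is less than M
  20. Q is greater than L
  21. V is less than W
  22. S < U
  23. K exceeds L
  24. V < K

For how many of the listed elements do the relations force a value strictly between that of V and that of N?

The relations place V below N. An element lies strictly between them when it is forced above V and also forced below N.
Above V: {W, K, X, U, P, R, M, T}. Below N: {S, L, K}.
Intersection: {K} — 1.

1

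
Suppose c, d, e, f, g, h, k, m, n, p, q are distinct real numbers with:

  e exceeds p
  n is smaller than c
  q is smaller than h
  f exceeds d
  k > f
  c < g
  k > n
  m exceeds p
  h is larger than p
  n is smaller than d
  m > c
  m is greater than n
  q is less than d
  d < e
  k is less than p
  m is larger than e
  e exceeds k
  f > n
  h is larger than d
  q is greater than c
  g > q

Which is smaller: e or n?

Link the given pairs in sequence: n < c; c < q; q < d; d < f; f < k; k < p; p < e.
Chaining these gives n < c < q < d < f < k < p < e.
So n < e; n is the smaller of the two.

n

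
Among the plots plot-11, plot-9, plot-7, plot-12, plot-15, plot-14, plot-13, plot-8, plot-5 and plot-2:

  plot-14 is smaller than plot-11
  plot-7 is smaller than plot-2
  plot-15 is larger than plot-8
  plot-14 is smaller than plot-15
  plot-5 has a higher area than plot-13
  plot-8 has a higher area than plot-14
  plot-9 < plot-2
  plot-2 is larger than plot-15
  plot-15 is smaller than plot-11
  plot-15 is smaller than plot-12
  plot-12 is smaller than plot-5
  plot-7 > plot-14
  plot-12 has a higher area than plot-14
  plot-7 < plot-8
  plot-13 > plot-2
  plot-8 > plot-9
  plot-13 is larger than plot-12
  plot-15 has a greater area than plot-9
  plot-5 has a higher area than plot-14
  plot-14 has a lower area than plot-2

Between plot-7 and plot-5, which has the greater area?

plot-5

plot-7 < plot-8 and plot-8 < plot-15 give plot-7 < plot-15.
Then plot-15 < plot-2 extends the chain to plot-2.
Then plot-2 < plot-13 extends the chain to plot-13.
Then plot-13 < plot-5 extends the chain to plot-5.
So plot-7 < plot-5; plot-5 is the larger of the two.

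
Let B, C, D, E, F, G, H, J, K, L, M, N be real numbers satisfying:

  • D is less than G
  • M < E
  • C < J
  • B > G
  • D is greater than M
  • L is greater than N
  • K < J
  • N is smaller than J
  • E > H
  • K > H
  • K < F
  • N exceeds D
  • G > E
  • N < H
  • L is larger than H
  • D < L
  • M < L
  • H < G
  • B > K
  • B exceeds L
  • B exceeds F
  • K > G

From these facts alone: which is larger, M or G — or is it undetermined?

G

Link the given pairs in sequence: M < D; D < N; N < H; H < E; E < G.
Together: M < D < N < H < E < G.
So G is larger.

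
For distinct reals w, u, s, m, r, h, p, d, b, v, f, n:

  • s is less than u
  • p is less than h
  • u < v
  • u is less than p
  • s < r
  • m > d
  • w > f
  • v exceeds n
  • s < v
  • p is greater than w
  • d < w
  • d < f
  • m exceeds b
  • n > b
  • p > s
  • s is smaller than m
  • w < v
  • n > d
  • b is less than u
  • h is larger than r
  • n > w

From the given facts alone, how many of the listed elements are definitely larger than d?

Directly above d: f, w, n, m.
One step further: v, p (6 so far).
One step further: h (7 so far).
Nothing else is reachable above d; 7 in all.

7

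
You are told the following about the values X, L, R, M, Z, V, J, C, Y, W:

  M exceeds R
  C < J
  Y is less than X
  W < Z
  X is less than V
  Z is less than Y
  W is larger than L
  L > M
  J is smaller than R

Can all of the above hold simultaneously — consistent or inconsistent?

Every relation is compatible with C < J < R < M < L < W < Z < Y < X < V; the set is consistent.

consistent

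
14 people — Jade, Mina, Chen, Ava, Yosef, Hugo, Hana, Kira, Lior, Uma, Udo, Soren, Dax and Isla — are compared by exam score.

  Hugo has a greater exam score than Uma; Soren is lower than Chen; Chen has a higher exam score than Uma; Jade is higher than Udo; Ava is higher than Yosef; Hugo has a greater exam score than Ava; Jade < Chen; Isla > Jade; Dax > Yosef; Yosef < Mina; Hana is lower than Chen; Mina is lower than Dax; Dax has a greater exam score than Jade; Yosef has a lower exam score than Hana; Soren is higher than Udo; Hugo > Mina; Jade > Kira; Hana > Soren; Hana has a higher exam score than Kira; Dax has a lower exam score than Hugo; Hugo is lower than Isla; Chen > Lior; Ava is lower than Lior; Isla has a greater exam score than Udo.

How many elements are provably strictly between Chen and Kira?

The relations place Kira below Chen. An element lies strictly between them when it is forced above Kira and also forced below Chen.
Above Kira: {Jade, Hana, Dax, Hugo, Isla}. Below Chen: {Uma, Yosef, Ava, Udo, Jade, Lior, Soren, Hana}.
Intersection: {Jade, Hana} — 2.

2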